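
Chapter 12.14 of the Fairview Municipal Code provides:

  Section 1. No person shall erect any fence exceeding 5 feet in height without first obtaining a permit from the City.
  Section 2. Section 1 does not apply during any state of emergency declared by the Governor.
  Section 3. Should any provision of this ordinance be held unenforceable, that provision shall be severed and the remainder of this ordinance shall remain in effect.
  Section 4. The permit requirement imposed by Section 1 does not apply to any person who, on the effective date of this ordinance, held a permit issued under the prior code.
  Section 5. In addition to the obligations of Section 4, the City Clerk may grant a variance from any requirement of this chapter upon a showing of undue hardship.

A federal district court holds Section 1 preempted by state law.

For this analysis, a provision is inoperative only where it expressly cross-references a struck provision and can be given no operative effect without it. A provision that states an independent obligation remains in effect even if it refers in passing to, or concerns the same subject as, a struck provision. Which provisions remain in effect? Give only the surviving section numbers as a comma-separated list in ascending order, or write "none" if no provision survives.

3, 5

Section 1 is struck. Section 2 operates only by reference to Section 1, so it falls with Section 1. The only function of Section 4 is the grandfather exemption from Section 1, so it cannot stand once Section 1 is removed. Section 5 mentions Section 4 but its own obligation stands independently of Section 4, so Section 5 is not affected. Section 3 is a severability clause and preserves every provision that can still be given independent effect. The provisions still in force are Section 3 and Section 5.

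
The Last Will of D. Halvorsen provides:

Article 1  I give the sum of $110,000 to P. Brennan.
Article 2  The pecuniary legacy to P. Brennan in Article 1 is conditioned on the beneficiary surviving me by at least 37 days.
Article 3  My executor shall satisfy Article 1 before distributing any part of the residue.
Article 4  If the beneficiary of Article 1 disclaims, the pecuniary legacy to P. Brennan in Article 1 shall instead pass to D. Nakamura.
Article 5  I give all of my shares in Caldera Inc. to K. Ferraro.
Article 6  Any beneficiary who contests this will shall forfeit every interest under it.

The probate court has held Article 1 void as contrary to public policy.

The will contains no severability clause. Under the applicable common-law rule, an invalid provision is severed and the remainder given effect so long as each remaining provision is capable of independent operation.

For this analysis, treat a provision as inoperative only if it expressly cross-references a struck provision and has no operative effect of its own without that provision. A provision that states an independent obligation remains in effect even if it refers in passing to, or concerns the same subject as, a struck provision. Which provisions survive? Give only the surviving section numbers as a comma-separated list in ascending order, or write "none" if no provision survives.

Article 1 is struck. The only function of Article 2 is the survivorship condition on Article 1, so it cannot stand once Article 1 is removed. Article 3 merely fixes the priority direction for Article 1; with Article 1 gone it has nothing to operate on and falls away. Article 4 has no operative effect of its own apart from Article 1 and is therefore inoperative. With no severability clause, the stated default rule severs what cannot stand and enforces each remaining provision that can operate on its own. The provisions still in force are Article 5 and Article 6.

5, 6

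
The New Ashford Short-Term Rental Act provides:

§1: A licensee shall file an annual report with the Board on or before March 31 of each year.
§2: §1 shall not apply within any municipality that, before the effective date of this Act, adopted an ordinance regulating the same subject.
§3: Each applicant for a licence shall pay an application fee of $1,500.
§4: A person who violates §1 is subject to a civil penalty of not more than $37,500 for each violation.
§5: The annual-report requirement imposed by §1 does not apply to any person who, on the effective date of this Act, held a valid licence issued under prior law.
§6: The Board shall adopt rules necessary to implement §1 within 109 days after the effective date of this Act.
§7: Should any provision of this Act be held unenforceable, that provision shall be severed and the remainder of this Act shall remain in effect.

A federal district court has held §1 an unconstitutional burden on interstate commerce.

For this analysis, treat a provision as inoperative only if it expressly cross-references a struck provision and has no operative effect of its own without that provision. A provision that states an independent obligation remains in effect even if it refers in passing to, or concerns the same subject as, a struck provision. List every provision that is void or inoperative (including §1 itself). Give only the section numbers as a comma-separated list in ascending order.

1, 2, 4, 5, 6

§1 is struck. §2 has no operative effect of its own apart from §1 and is therefore inoperative. §4 has no operative effect of its own apart from §1 and is therefore inoperative. The only function of §5 is the grandfather exemption from §1, so it cannot stand once §1 is removed. §6 operates only by reference to §1, so it falls with §1. Under the severability clause in §7, the remaining provisions continue in force. The provisions still in force are §3 and §7.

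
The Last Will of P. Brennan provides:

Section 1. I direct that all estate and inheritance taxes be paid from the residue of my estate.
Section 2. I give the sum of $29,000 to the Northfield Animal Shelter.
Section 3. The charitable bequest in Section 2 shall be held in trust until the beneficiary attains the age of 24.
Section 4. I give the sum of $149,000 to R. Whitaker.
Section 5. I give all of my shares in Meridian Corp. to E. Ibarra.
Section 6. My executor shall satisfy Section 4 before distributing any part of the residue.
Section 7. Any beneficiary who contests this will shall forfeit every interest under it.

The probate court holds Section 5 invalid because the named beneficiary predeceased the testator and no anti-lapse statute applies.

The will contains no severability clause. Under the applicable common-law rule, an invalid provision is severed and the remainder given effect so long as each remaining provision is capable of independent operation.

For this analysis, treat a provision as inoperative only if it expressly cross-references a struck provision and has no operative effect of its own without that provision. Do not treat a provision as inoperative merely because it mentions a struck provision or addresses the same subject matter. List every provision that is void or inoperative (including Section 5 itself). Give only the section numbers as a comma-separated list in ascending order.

Section 5 is struck. No other provision's operative terms depend on Section 5. Under the stated default rule, only provisions that cannot operate independently fall away; the rest are enforced. That leaves Section 1, Section 2, Section 3, Section 4, Section 6, and Section 7 in effect.

5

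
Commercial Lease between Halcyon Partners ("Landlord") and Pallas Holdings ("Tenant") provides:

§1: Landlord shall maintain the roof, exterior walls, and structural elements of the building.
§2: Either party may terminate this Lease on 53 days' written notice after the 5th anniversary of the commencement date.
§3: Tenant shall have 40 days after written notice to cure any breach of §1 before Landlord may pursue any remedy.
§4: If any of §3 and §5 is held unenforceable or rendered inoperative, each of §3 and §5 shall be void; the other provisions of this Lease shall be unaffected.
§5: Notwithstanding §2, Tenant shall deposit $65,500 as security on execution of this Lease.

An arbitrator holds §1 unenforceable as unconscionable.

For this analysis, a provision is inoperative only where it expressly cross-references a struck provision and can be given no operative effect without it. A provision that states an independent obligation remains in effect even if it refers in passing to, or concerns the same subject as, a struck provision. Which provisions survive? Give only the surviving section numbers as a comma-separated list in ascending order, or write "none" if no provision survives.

2, 4

§1 is struck. §3 operates only by reference to §1, so it falls with §1. §4 declares §3 and §5 mutually dependent; since one of them has fallen, all of them are of no effect. That brings down §5 as well. The remainder continues in force under §4. §2 and §4 remain in effect.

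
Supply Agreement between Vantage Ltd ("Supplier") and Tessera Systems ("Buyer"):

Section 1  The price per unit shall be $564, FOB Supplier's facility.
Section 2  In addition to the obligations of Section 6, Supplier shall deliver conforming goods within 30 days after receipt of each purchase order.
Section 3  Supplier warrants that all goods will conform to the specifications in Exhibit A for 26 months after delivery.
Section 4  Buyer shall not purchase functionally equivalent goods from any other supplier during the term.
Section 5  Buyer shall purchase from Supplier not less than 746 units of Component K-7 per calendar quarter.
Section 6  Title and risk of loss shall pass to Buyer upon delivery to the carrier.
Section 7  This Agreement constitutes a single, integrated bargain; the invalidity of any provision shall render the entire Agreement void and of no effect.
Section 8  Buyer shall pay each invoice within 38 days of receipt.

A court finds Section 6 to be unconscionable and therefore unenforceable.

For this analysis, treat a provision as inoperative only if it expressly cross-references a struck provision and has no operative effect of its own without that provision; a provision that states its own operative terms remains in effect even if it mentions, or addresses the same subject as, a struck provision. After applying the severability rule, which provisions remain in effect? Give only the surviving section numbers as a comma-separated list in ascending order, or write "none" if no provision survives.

none

Section 6 is struck. Nothing else in the Agreement is defined by reference to Section 6. Section 7 provides that the Agreement is not severable, so the invalidity of any one provision voids the entire Agreement. No provision of the Agreement survives.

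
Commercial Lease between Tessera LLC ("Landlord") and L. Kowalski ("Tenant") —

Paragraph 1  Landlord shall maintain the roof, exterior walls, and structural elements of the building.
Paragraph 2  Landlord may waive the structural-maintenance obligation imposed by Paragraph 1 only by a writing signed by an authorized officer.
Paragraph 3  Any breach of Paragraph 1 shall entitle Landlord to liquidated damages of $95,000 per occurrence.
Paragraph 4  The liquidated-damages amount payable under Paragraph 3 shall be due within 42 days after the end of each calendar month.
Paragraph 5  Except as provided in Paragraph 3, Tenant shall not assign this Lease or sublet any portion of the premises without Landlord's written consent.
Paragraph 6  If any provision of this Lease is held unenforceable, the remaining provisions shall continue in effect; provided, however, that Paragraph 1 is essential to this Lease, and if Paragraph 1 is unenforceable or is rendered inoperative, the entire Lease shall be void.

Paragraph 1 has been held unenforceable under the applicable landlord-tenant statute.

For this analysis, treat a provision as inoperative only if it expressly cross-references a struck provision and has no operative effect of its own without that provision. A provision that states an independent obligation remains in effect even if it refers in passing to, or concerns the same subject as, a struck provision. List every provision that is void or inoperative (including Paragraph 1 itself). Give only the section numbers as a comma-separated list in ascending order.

Paragraph 1 is struck. Paragraph 2 operates only by reference to Paragraph 1, so it falls with Paragraph 1. Paragraph 3 has no operative effect of its own apart from Paragraph 1 and is therefore inoperative. Paragraph 4 operates only by reference to Paragraph 3, so it falls with Paragraph 3. Paragraph 6 makes Paragraph 1 an essential term, and Paragraph 1 is the provision held invalid; under Paragraph 6, the entire Lease is therefore void. No provision of the Lease survives.

1, 2, 3, 4, 5, 6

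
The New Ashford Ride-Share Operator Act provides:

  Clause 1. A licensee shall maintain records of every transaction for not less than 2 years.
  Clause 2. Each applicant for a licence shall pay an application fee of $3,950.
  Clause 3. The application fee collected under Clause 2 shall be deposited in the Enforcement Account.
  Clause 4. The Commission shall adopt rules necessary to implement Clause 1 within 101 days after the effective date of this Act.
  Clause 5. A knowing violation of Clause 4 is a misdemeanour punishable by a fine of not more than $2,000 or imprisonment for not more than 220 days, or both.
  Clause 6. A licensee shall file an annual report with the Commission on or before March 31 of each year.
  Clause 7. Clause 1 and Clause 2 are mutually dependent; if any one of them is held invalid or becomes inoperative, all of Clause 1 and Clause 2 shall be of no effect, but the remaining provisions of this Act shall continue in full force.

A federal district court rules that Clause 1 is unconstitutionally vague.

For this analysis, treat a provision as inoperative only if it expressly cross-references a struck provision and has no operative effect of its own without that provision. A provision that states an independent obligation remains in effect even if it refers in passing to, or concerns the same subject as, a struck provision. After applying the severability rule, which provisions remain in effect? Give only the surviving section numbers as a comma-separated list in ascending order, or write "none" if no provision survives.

Clause 1 is struck. Clause 4 has no operative effect of its own apart from Clause 1 and is therefore inoperative. Clause 5 operates only by reference to Clause 4, so it falls with Clause 4. Clause 7 declares Clause 1 and Clause 2 mutually dependent; since one of them has fallen, all of them are of no effect. That brings down Clause 2 as well. Clause 3 in turn depends solely on a provision now struck and likewise falls. The remainder continues in force under Clause 7. That leaves Clause 6 and Clause 7 in effect.

6, 7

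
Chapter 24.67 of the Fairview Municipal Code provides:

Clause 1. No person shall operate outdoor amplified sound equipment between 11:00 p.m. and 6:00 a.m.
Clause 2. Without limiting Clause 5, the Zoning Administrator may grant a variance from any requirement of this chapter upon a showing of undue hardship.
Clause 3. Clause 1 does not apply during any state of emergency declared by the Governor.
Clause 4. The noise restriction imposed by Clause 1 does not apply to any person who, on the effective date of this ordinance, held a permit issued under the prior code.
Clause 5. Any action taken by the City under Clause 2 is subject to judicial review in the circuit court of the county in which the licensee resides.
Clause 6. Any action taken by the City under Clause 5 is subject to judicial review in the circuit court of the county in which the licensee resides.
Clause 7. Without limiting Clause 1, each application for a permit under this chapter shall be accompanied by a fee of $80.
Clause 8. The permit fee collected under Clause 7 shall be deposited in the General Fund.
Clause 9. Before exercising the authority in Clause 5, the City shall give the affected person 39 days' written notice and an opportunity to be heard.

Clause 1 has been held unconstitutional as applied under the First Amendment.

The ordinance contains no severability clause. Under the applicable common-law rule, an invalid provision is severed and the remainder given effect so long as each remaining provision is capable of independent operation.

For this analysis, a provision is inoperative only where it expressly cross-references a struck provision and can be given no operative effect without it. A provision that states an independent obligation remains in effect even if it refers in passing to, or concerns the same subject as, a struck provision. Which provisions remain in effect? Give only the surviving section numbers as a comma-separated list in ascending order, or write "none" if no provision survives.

2, 5, 6, 7, 8, 9

Clause 1 is struck. The only function of Clause 3 is the emergency suspension of Clause 1, so it cannot stand once Clause 1 is removed. Clause 4 operates only by reference to Clause 1, so it falls with Clause 1. Although Clause 7 refers to Clause 1, its operative terms do not depend on Clause 1, so it remains in effect. With no severability clause, the stated default rule severs what cannot stand and enforces each remaining provision that can operate on its own. The provisions still in force are Clause 2, Clause 5, Clause 6, Clause 7, Clause 8, and Clause 9.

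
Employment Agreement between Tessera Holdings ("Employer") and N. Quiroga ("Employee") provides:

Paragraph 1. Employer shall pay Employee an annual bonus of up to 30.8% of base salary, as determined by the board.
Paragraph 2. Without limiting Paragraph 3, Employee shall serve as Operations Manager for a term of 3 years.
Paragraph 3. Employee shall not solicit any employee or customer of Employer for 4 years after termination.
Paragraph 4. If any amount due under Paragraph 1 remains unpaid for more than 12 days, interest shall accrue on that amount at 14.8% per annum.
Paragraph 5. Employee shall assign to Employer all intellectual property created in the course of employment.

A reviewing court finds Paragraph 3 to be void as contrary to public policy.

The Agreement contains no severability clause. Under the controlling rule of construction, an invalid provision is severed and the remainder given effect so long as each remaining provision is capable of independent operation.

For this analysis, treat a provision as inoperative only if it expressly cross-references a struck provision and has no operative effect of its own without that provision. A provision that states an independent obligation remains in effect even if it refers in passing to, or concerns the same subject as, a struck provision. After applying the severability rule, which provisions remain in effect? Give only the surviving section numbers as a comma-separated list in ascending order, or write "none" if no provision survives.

Paragraph 3 is struck. Although Paragraph 2 refers to Paragraph 3, its operative terms do not depend on Paragraph 3, so it remains in effect. No other provision's operative terms depend on Paragraph 3. Under the stated default rule, only provisions that cannot operate independently fall away; the rest are enforced. That leaves Paragraph 1, Paragraph 2, Paragraph 4, and Paragraph 5 in effect.

1, 2, 4, 5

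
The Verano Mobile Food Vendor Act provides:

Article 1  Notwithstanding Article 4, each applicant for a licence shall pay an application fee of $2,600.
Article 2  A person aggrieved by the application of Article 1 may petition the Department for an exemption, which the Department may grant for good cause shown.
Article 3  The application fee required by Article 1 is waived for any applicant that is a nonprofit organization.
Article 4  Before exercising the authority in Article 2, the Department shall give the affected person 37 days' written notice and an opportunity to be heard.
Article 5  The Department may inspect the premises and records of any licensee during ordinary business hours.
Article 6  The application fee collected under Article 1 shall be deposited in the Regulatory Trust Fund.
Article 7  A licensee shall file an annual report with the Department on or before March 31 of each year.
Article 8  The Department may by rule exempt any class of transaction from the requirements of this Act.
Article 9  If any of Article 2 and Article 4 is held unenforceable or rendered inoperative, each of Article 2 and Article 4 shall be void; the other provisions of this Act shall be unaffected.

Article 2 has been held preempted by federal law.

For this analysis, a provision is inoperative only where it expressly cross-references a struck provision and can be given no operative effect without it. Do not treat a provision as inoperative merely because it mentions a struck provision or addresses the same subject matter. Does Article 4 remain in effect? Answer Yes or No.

No

Article 2 is struck. Article 4 operates only by reference to Article 2, so it falls with Article 2. Article 1 mentions Article 4 but its own obligation stands independently of Article 4, so Article 1 is not affected. Article 9 declares Article 2 and Article 4 mutually dependent; since one of them has fallen, all of them are of no effect. The remainder continues in force under Article 9. The provisions still in force are Article 1, Article 3, Article 5, Article 6, Article 7, Article 8, and Article 9. Article 4 is among the inoperative provisions, so the answer is no.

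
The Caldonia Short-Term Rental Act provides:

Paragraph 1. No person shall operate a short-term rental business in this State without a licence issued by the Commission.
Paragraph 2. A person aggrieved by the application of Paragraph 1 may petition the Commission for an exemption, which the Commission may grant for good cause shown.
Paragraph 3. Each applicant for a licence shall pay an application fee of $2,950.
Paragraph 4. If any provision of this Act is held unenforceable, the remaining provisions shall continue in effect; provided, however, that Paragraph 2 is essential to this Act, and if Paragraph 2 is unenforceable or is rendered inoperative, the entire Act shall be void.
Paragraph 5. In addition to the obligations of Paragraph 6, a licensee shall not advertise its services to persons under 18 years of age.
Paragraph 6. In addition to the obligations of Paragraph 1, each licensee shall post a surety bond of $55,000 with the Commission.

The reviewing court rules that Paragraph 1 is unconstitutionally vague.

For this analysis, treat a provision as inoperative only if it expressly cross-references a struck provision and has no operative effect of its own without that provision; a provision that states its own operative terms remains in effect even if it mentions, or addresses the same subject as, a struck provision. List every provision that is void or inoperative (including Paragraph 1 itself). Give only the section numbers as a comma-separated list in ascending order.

1, 2, 3, 4, 5, 6

Paragraph 1 is struck. The only function of Paragraph 2 is the exemption procedure for Paragraph 1, so it cannot stand once Paragraph 1 is removed. Paragraph 4 makes Paragraph 2 an essential term, and Paragraph 2 has been rendered inoperative by the cascade; under Paragraph 4, the entire Act is therefore void. No provision of the Act survives.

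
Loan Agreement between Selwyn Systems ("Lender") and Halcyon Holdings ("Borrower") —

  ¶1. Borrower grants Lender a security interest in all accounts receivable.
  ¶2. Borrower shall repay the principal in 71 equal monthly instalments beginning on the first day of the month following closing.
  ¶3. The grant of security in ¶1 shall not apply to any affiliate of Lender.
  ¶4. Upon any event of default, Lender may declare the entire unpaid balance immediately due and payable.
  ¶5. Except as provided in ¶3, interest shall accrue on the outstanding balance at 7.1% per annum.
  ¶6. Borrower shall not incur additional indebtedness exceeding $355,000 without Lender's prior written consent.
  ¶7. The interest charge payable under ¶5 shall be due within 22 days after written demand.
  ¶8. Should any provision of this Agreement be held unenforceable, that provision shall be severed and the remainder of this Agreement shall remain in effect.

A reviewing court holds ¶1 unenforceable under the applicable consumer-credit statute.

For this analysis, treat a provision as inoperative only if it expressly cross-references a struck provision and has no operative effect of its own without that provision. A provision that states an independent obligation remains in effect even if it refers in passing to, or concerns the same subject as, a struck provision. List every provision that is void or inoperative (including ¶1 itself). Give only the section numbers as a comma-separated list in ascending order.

1, 3

¶1 is struck. ¶3 has no operative effect of its own apart from ¶1 and is therefore inoperative. ¶5 mentions ¶3 but its own obligation stands independently of ¶3, so ¶5 is not affected. Under the severability clause in ¶8, the remaining provisions continue in force. The provisions still in force are ¶2, ¶4, ¶5, ¶6, ¶7, and ¶8.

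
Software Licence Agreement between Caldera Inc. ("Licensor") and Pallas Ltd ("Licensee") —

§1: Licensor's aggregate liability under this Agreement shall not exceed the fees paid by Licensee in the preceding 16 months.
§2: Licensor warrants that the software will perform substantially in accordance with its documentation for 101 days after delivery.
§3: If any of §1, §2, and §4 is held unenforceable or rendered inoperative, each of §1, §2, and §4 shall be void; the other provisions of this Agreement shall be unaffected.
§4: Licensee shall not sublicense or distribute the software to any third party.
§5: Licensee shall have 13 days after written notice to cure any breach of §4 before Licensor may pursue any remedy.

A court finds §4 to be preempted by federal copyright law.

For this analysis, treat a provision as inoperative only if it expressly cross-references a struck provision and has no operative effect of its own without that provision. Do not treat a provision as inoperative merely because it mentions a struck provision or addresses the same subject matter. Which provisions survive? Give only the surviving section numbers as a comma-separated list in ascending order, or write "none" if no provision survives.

3

§4 is struck. The only function of §5 is the cure period for breach of §4, so it cannot stand once §4 is removed. §3 declares §1, §2, and §4 mutually dependent; since one of them has fallen, all of them are of no effect. That brings down §1 and §2 as well. The remainder continues in force under §3. Only §3 remains in effect.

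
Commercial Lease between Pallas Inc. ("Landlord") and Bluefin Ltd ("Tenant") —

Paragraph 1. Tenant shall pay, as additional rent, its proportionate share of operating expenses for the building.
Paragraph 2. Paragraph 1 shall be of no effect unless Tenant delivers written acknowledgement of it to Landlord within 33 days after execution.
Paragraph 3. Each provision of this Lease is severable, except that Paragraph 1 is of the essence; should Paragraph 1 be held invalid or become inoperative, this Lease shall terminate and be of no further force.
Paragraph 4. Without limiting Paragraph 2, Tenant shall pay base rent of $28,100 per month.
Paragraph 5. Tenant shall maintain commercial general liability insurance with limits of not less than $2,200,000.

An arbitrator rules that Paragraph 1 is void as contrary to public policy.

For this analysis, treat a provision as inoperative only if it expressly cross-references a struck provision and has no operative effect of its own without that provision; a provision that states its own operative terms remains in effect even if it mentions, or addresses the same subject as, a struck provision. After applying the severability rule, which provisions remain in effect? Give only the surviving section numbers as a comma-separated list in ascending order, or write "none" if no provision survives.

Paragraph 1 is struck. Paragraph 2 has no operative effect of its own apart from Paragraph 1 and is therefore inoperative. Paragraph 3 makes Paragraph 1 an essential term, and Paragraph 1 is the provision held invalid; under Paragraph 3, the entire Lease is therefore void. No provision of the Lease survives.

none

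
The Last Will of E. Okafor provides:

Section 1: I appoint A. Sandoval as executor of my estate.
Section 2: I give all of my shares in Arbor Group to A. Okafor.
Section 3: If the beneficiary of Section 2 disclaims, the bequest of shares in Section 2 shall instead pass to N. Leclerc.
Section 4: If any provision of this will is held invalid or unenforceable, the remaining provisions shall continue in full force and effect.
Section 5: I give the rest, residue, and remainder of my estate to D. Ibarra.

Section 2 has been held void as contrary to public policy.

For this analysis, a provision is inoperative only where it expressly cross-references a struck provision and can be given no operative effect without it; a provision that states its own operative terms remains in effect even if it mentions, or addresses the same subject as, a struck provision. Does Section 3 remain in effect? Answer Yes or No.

No

Section 2 is struck. Section 3 merely fixes the alternative disposition for Section 2; with Section 2 gone it has nothing to operate on and falls away. Section 4 is a severability clause and preserves every provision that can still be given independent effect. Section 1, Section 4, and Section 5 remain in effect. Section 3 is among the inoperative provisions, so the answer is no.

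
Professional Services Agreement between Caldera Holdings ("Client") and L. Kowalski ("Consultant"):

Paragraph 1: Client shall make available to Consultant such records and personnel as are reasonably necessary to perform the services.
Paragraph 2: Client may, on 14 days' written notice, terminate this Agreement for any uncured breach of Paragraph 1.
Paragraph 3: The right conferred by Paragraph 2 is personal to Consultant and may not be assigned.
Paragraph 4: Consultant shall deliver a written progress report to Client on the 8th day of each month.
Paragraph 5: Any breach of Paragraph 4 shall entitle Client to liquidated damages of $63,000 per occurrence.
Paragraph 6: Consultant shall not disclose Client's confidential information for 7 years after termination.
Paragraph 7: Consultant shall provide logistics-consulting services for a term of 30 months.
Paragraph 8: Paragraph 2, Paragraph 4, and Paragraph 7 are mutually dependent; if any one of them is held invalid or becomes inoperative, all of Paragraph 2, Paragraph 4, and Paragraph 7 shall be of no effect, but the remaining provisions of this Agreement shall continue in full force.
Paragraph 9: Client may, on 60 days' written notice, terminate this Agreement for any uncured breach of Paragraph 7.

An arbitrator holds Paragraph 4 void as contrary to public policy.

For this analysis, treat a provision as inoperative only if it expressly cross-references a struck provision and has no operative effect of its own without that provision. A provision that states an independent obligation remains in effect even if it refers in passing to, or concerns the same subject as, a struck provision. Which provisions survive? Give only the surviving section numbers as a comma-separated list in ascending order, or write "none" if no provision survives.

1, 6, 8

Paragraph 4 is struck. Paragraph 5 does nothing except set the liquidated-damages amount by reference to Paragraph 4; with Paragraph 4 gone it has no independent effect and is inoperative. Paragraph 8 declares Paragraph 2, Paragraph 4, and Paragraph 7 mutually dependent; since one of them has fallen, all of them are of no effect. That brings down Paragraph 2 and Paragraph 7 as well. Paragraph 3 and Paragraph 9 in turn depend solely on a provision now struck and likewise fall. The remainder continues in force under Paragraph 8. The provisions still in force are Paragraph 1, Paragraph 6, and Paragraph 8.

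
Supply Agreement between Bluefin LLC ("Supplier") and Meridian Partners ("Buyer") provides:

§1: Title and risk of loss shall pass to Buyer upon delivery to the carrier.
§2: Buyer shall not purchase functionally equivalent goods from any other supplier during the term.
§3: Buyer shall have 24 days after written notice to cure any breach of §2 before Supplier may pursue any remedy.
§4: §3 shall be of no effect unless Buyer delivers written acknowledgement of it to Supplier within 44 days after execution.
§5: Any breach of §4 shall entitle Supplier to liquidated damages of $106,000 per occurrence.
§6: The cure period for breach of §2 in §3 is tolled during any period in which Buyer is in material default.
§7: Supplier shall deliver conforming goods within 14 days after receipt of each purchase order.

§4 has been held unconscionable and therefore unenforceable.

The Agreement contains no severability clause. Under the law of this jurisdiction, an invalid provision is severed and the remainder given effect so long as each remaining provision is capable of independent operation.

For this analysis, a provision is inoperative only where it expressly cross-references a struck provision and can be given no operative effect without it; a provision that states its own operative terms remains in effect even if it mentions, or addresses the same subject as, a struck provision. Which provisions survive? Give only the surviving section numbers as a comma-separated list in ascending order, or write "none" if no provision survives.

§4 is struck. §5 has no operative effect of its own apart from §4 and is therefore inoperative. Under the stated default rule, only provisions that cannot operate independently fall away; the rest are enforced. That leaves §1, §2, §3, §6, and §7 in effect.

1, 2, 3, 6, 7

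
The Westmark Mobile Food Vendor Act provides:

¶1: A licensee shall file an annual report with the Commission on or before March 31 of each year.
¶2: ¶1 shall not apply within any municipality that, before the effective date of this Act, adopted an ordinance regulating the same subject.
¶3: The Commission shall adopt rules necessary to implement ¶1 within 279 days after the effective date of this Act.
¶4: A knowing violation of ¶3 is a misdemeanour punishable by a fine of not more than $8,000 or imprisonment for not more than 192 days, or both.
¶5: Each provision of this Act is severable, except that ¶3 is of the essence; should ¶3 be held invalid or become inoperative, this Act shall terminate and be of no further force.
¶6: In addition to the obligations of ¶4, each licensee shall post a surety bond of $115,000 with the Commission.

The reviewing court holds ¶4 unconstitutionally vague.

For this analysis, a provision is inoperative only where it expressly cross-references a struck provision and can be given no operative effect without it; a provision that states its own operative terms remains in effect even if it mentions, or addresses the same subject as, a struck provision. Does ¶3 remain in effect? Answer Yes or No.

¶4 is struck. ¶6 mentions ¶4 but its own obligation stands independently of ¶4, so ¶6 is not affected. Nothing else in the Act is defined by reference to ¶4. ¶5 makes ¶3 an essential term, but ¶3 is unaffected, so the severability proviso in ¶5 preserves the remaining provisions. That leaves ¶1, ¶2, ¶3, ¶5, and ¶6 in effect. ¶3 is among the surviving provisions, so the answer is yes.

Yes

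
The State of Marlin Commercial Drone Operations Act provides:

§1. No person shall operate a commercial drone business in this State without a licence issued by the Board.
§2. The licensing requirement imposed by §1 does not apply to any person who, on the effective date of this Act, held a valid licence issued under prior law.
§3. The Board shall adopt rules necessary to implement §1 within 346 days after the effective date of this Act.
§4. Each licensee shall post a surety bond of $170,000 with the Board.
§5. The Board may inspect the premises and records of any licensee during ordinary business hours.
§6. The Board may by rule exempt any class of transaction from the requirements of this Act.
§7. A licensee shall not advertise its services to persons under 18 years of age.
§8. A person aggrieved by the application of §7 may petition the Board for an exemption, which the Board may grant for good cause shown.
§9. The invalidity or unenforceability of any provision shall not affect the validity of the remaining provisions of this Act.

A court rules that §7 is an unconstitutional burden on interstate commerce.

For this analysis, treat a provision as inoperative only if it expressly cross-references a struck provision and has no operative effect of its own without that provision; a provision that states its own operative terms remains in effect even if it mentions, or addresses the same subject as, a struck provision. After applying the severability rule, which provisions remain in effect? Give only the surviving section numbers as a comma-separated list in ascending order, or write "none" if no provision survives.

§7 is struck. The only function of §8 is the exemption procedure for §7, so it cannot stand once §7 is removed. §9 is a severability clause and preserves every provision that can still be given independent effect. That leaves §1, §2, §3, §4, §5, §6, and §9 in effect.

1, 2, 3, 4, 5, 6, 9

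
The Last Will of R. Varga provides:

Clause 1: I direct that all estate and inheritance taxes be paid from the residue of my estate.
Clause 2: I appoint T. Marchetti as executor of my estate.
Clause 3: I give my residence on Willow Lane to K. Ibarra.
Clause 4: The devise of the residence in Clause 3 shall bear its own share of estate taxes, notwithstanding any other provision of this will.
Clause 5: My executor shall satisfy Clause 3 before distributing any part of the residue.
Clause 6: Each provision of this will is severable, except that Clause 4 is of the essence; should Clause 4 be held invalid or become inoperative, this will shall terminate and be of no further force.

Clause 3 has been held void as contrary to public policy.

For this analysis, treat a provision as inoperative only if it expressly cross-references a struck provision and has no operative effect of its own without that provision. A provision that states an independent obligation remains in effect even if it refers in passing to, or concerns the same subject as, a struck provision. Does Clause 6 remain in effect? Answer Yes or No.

No

Clause 3 is struck. Clause 4 has no operative effect of its own apart from Clause 3 and is therefore inoperative. Clause 5 has no operative effect of its own apart from Clause 3 and is therefore inoperative. Clause 6 makes Clause 4 an essential term, and Clause 4 has been rendered inoperative by the cascade; under Clause 6, the entire will is therefore void. No provision of the will survives. Clause 6 is among the inoperative provisions, so the answer is no.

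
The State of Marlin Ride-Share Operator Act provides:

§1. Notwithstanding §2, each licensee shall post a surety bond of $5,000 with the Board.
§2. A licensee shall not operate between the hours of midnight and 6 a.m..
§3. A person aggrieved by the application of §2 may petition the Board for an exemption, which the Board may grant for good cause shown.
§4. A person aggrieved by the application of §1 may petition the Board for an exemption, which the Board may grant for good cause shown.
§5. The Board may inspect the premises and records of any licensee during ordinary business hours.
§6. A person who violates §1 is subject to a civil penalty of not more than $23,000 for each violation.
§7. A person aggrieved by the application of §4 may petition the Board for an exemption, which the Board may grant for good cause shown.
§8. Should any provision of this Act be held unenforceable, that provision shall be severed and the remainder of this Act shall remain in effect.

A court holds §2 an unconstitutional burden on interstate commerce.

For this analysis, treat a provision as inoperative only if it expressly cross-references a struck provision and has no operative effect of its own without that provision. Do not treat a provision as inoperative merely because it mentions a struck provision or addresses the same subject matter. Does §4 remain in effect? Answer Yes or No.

Yes

§2 is struck. §3 merely fixes the exemption procedure for §2; with §2 gone it has nothing to operate on and falls away. §1 mentions §2 but its own obligation stands independently of §2, so §1 is not affected. §8 is a severability clause and preserves every provision that can still be given independent effect. §1, §4, §5, §6, §7, and §8 remain in effect. §4 is among the surviving provisions, so the answer is yes.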